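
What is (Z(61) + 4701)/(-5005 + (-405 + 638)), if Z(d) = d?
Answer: -2381/2386 ≈ -0.99790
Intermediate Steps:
(Z(61) + 4701)/(-5005 + (-405 + 638)) = (61 + 4701)/(-5005 + (-405 + 638)) = 4762/(-5005 + 233) = 4762/(-4772) = 4762*(-1/4772) = -2381/2386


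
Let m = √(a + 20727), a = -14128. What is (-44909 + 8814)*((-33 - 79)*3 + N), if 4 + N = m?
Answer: 12272300 - 36095*√6599 ≈ 9.3401e+6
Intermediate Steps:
m = √6599 (m = √(-14128 + 20727) = √6599 ≈ 81.234)
N = -4 + √6599 ≈ 77.234
(-44909 + 8814)*((-33 - 79)*3 + N) = (-44909 + 8814)*((-33 - 79)*3 + (-4 + √6599)) = -36095*(-112*3 + (-4 + √6599)) = -36095*(-336 + (-4 + √6599)) = -36095*(-340 + √6599) = 12272300 - 36095*√6599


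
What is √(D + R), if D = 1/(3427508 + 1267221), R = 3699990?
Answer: √81549557013932560319/4694729 ≈ 1923.5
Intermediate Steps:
D = 1/4694729 ≈ 2.1300e-7
√(D + R) = √(1/4694729 + 3699990) = √(17370450352711/4694729) = √81549557013932560319/4694729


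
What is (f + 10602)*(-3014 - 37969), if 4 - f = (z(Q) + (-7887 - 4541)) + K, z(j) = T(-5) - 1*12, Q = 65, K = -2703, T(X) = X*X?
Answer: -1054246692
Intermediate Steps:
T(X) = X²
z(j) = 13 (z(j) = (-5)² - 1*12 = 25 - 12 = 13)
f = 15122 (f = 4 - ((13 + (-7887 - 4541)) - 2703) = 4 - ((13 - 12428) - 2703) = 4 - (-12415 - 2703) = 4 - 1*(-15118) = 4 + 15118 = 15122)
(f + 10602)*(-3014 - 37969) = (15122 + 10602)*(-3014 - 37969) = 25724*(-40983) = -1054246692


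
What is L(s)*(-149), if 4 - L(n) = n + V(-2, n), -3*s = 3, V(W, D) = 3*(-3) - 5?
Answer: -2831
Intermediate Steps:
V(W, D) = -14 (V(W, D) = -9 - 5 = -14)
s = -1 (s = -⅓*3 = -1)
L(n) = 18 - n (L(n) = 4 - (n - 14) = 4 - (-14 + n) = 4 + (14 - n) = 18 - n)
L(s)*(-149) = (18 - 1*(-1))*(-149) = (18 + 1)*(-149) = 19*(-149) = -2831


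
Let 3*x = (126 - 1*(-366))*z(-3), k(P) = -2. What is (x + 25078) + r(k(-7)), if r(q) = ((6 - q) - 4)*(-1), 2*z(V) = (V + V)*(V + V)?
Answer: 28026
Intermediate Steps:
z(V) = 2*V² (z(V) = ((V + V)*(V + V))/2 = ((2*V)*(2*V))/2 = (4*V²)/2 = 2*V²)
r(q) = -2 + q (r(q) = (2 - q)*(-1) = -2 + q)
x = 2952 (x = ((126 - 1*(-366))*(2*(-3)²))/3 = ((126 + 366)*(2*9))/3 = (492*18)/3 = (⅓)*8856 = 2952)
(x + 25078) + r(k(-7)) = (2952 + 25078) + (-2 - 2) = 28030 - 4 = 28026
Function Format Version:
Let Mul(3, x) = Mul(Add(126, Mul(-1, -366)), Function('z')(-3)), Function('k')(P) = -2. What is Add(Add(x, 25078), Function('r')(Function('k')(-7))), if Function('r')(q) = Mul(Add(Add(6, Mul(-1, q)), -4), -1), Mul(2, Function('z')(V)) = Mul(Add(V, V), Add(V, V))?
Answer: 28026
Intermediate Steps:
Function('z')(V) = Mul(2, Pow(V, 2)) (Function('z')(V) = Mul(Rational(1, 2), Mul(Add(V, V), Add(V, V))) = Mul(Rational(1, 2), Mul(Mul(2, V), Mul(2, V))) = Mul(Rational(1, 2), Mul(4, Pow(V, 2))) = Mul(2, Pow(V, 2)))
Function('r')(q) = Add(-2, q) (Function('r')(q) = Mul(Add(2, Mul(-1, q)), -1) = Add(-2, q))
x = 2952 (x = Mul(Rational(1, 3), Mul(Add(126, Mul(-1, -366)), Mul(2, Pow(-3, 2)))) = Mul(Rational(1, 3), Mul(Add(126, 366), Mul(2, 9))) = Mul(Rational(1, 3), Mul(492, 18)) = Mul(Rational(1, 3), 8856) = 2952)
Add(Add(x, 25078), Function('r')(Function('k')(-7))) = Add(Add(2952, 25078), Add(-2, -2)) = Add(28030, -4) = 28026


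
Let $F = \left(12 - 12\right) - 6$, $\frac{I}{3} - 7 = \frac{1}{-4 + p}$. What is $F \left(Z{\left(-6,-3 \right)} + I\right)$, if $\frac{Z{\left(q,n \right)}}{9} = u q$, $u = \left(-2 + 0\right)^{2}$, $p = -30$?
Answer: $\frac{19899}{17} \approx 1170.5$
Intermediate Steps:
$u = 4$ ($u = \left(-2\right)^{2} = 4$)
$I = \frac{711}{34}$ ($I = 21 + \frac{3}{-4 - 30} = 21 + \frac{3}{-34} = 21 + 3 \left(- \frac{1}{34}\right) = 21 - \frac{3}{34} = \frac{711}{34} \approx 20.912$)
$Z{\left(q,n \right)} = 36 q$ ($Z{\left(q,n \right)} = 9 \cdot 4 q = 36 q$)
$F = -6$ ($F = 0 - 6 = -6$)
$F \left(Z{\left(-6,-3 \right)} + I\right) = - 6 \left(36 \left(-6\right) + \frac{711}{34}\right) = - 6 \left(-216 + \frac{711}{34}\right) = \left(-6\right) \left(- \frac{6633}{34}\right) = \frac{19899}{17}$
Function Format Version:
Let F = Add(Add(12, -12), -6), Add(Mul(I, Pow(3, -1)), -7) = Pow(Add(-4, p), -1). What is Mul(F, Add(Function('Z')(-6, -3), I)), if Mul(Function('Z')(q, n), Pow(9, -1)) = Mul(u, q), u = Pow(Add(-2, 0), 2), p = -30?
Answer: Rational(19899, 17) ≈ 1170.5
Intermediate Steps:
u = 4 (u = Pow(-2, 2) = 4)
I = Rational(711, 34) (I = Add(21, Mul(3, Pow(Add(-4, -30), -1))) = Add(21, Mul(3, Pow(-34, -1))) = Add(21, Mul(3, Rational(-1, 34))) = Add(21, Rational(-3, 34)) = Rational(711, 34) ≈ 20.912)
Function('Z')(q, n) = Mul(36, q) (Function('Z')(q, n) = Mul(9, Mul(4, q)) = Mul(36, q))
F = -6 (F = Add(0, -6) = -6)
Mul(F, Add(Function('Z')(-6, -3), I)) = Mul(-6, Add(Mul(36, -6), Rational(711, 34))) = Mul(-6, Add(-216, Rational(711, 34))) = Mul(-6, Rational(-6633, 34)) = Rational(19899, 17)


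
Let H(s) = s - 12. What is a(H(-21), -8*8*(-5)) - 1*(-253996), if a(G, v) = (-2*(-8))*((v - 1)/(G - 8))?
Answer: 10408732/41 ≈ 2.5387e+5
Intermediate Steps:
H(s) = -12 + s
a(G, v) = 16*(-1 + v)/(-8 + G) (a(G, v) = 16*((-1 + v)/(-8 + G)) = 16*(-1 + v)/(-8 + G))
a(H(-21), -8*8*(-5)) - 1*(-253996) = 16*(-1 - 8*8*(-5))/(-8 + (-12 - 21)) - 1*(-253996) = 16*(-1 - 64*(-5))/(-8 - 33) + 253996 = 16*(-1 + 320)/(-41) + 253996 = 16*(-1/41)*319 + 253996 = -5104/41 + 253996 = 10408732/41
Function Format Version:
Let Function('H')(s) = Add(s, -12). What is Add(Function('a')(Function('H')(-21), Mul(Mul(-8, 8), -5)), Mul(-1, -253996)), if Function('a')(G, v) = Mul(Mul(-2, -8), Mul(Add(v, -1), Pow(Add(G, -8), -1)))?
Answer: Rational(10408732, 41) ≈ 2.5387e+5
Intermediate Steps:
Function('H')(s) = Add(-12, s)
Function('a')(G, v) = Mul(16, Pow(Add(-8, G), -1), Add(-1, v)) (Function('a')(G, v) = Mul(16, Mul(Add(-1, v), Pow(Add(-8, G), -1))) = Mul(16, Mul(Pow(Add(-8, G), -1), Add(-1, v))) = Mul(16, Pow(Add(-8, G), -1), Add(-1, v)))
Add(Function('a')(Function('H')(-21), Mul(Mul(-8, 8), -5)), Mul(-1, -253996)) = Add(Mul(16, Pow(Add(-8, Add(-12, -21)), -1), Add(-1, Mul(Mul(-8, 8), -5))), Mul(-1, -253996)) = Add(Mul(16, Pow(Add(-8, -33), -1), Add(-1, Mul(-64, -5))), 253996) = Add(Mul(16, Pow(-41, -1), Add(-1, 320)), 253996) = Add(Mul(16, Rational(-1, 41), 319), 253996) = Add(Rational(-5104, 41), 253996) = Rational(10408732, 41)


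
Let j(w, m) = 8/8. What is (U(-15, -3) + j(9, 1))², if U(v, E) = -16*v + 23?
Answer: 69696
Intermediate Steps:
j(w, m) = 1 (j(w, m) = 8*(⅛) = 1)
U(v, E) = 23 - 16*v
(U(-15, -3) + j(9, 1))² = ((23 - 16*(-15)) + 1)² = ((23 + 240) + 1)² = (263 + 1)² = 264² = 69696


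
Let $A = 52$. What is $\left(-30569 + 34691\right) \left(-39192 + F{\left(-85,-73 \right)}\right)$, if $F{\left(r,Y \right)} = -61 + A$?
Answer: $-161586522$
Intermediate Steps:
$F{\left(r,Y \right)} = -9$ ($F{\left(r,Y \right)} = -61 + 52 = -9$)
$\left(-30569 + 34691\right) \left(-39192 + F{\left(-85,-73 \right)}\right) = \left(-30569 + 34691\right) \left(-39192 - 9\right) = 4122 \left(-39201\right) = -161586522$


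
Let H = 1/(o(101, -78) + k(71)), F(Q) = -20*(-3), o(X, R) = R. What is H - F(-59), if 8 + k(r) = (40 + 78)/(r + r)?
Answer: -362891/6047 ≈ -60.012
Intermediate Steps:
F(Q) = 60
k(r) = -8 + 59/r (k(r) = -8 + (40 + 78)/(r + r) = -8 + 118/((2*r)) = -8 + 118*(1/(2*r)) = -8 + 59/r)
H = -71/6047 (H = 1/(-78 + (-8 + 59/71)) = 1/(-78 - 509/71) = 1/(-6047/71) = -71/6047 ≈ -0.011741)
H - F(-59) = -71/6047 - 1*60 = -71/6047 - 60 = -362891/6047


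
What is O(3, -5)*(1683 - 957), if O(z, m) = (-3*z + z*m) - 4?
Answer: -20328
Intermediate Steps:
O(z, m) = -4 - 3*z + m*z (O(z, m) = (-3*z + m*z) - 4 = -4 - 3*z + m*z)
O(3, -5)*(1683 - 957) = (-4 - 3*3 - 5*3)*(1683 - 957) = (-4 - 9 - 15)*726 = -28*726 = -20328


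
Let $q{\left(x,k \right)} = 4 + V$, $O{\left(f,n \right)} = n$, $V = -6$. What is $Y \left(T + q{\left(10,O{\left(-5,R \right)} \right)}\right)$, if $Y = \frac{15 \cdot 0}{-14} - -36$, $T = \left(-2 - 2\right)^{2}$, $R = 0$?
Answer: $504$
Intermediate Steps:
$T = 16$ ($T = \left(-4\right)^{2} = 16$)
$q{\left(x,k \right)} = -2$ ($q{\left(x,k \right)} = 4 - 6 = -2$)
$Y = 36$ ($Y = 0 \left(- \frac{1}{14}\right) + 36 = 0 + 36 = 36$)
$Y \left(T + q{\left(10,O{\left(-5,R \right)} \right)}\right) = 36 \left(16 - 2\right) = 36 \cdot 14 = 504$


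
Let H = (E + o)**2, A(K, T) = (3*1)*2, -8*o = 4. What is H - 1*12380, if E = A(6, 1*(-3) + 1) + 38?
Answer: -41951/4 ≈ -10488.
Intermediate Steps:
o = -1/2 (o = -1/8*4 = -1/2 ≈ -0.50000)
A(K, T) = 6 (A(K, T) = 3*2 = 6)
E = 44 (E = 6 + 38 = 44)
H = 7569/4 (H = (44 - 1/2)**2 = (87/2)**2 = 7569/4 ≈ 1892.3)
H - 1*12380 = 7569/4 - 1*12380 = 7569/4 - 12380 = -41951/4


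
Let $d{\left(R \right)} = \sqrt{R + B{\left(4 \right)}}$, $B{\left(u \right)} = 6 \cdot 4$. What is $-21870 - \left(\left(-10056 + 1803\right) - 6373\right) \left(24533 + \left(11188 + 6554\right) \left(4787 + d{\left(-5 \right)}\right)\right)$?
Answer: $1242558930992 + 259494492 \sqrt{19} \approx 1.2437 \cdot 10^{12}$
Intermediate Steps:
$B{\left(u \right)} = 24$
$d{\left(R \right)} = \sqrt{24 + R}$ ($d{\left(R \right)} = \sqrt{R + 24} = \sqrt{24 + R}$)
$-21870 - \left(\left(-10056 + 1803\right) - 6373\right) \left(24533 + \left(11188 + 6554\right) \left(4787 + d{\left(-5 \right)}\right)\right) = -21870 - \left(\left(-10056 + 1803\right) - 6373\right) \left(24533 + \left(11188 + 6554\right) \left(4787 + \sqrt{24 - 5}\right)\right) = -21870 - \left(-8253 - 6373\right) \left(24533 + 17742 \left(4787 + \sqrt{19}\right)\right) = -21870 - - 14626 \left(24533 + \left(84930954 + 17742 \sqrt{19}\right)\right) = -21870 - - 14626 \left(84955487 + 17742 \sqrt{19}\right) = -21870 - \left(-1242558952862 - 259494492 \sqrt{19}\right) = -21870 + \left(1242558952862 + 259494492 \sqrt{19}\right) = 1242558930992 + 259494492 \sqrt{19}$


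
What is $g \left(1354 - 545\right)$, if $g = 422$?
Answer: $341398$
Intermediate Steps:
$g \left(1354 - 545\right) = 422 \left(1354 - 545\right) = 422 \cdot 809 = 341398$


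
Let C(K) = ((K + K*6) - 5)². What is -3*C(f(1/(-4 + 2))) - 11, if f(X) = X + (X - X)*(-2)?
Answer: -911/4 ≈ -227.75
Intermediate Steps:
f(X) = X (f(X) = X + 0*(-2) = X + 0 = X)
C(K) = (-5 + 7*K)² (C(K) = ((K + 6*K) - 5)² = (7*K - 5)² = (-5 + 7*K)²)
-3*C(f(1/(-4 + 2))) - 11 = -3*(-5 + 7/(-4 + 2))² - 11 = -3*(-5 + 7/(-2))² - 11 = -3*(-5 + 7*(-½))² - 11 = -3*(-5 - 7/2)² - 11 = -3*(-17/2)² - 11 = -3*289/4 - 11 = -867/4 - 11 = -911/4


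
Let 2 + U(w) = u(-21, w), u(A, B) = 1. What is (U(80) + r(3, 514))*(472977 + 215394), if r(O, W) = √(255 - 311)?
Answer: -688371 + 1376742*I*√14 ≈ -6.8837e+5 + 5.1513e+6*I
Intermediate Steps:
r(O, W) = 2*I*√14 (r(O, W) = √(-56) = 2*I*√14)
U(w) = -1 (U(w) = -2 + 1 = -1)
(U(80) + r(3, 514))*(472977 + 215394) = (-1 + 2*I*√14)*(472977 + 215394) = (-1 + 2*I*√14)*688371 = -688371 + 1376742*I*√14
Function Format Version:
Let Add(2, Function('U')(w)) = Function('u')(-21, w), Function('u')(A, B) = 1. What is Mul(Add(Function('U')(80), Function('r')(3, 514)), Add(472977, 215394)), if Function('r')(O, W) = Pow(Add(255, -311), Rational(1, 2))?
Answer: Add(-688371, Mul(1376742, I, Pow(14, Rational(1, 2)))) ≈ Add(-6.8837e+5, Mul(5.1513e+6, I))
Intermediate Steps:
Function('r')(O, W) = Mul(2, I, Pow(14, Rational(1, 2))) (Function('r')(O, W) = Pow(-56, Rational(1, 2)) = Mul(2, I, Pow(14, Rational(1, 2))))
Function('U')(w) = -1 (Function('U')(w) = Add(-2, 1) = -1)
Mul(Add(Function('U')(80), Function('r')(3, 514)), Add(472977, 215394)) = Mul(Add(-1, Mul(2, I, Pow(14, Rational(1, 2)))), Add(472977, 215394)) = Mul(Add(-1, Mul(2, I, Pow(14, Rational(1, 2)))), 688371) = Add(-688371, Mul(1376742, I, Pow(14, Rational(1, 2))))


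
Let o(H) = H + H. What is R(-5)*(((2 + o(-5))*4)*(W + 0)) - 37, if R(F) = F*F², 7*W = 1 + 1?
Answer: 7741/7 ≈ 1105.9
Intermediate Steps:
o(H) = 2*H
W = 2/7 (W = (1 + 1)/7 = (⅐)*2 = 2/7 ≈ 0.28571)
R(F) = F³
R(-5)*(((2 + o(-5))*4)*(W + 0)) - 37 = (-5)³*(((2 + 2*(-5))*4)*(2/7 + 0)) - 37 = -125*(2 - 10)*4*2/7 - 37 = -125*(-8*4)*2/7 - 37 = -(-4000)*2/7 - 37 = -125*(-64/7) - 37 = 8000/7 - 37 = 7741/7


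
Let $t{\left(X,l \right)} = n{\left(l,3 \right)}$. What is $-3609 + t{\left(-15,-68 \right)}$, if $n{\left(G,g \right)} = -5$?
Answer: $-3614$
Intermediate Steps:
$t{\left(X,l \right)} = -5$
$-3609 + t{\left(-15,-68 \right)} = -3609 - 5 = -3614$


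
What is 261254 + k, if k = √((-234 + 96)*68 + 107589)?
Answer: 261254 + √98205 ≈ 2.6157e+5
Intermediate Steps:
k = √98205 (k = √(-138*68 + 107589) = √(-9384 + 107589) = √98205 ≈ 313.38)
261254 + k = 261254 + √98205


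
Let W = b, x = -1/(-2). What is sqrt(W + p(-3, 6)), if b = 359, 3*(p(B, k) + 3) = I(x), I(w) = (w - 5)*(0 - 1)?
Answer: sqrt(1430)/2 ≈ 18.908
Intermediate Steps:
x = 1/2 (x = -1*(-1/2) = 1/2 ≈ 0.50000)
I(w) = 5 - w (I(w) = (-5 + w)*(-1) = 5 - w)
p(B, k) = -3/2 (p(B, k) = -3 + (5 - 1*1/2)/3 = -3 + (5 - 1/2)/3 = -3 + (1/3)*(9/2) = -3 + 3/2 = -3/2)
W = 359
sqrt(W + p(-3, 6)) = sqrt(359 - 3/2) = sqrt(715/2) = sqrt(1430)/2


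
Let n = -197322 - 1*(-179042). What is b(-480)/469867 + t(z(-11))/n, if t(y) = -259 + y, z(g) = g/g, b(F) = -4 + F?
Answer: 56189083/4294584380 ≈ 0.013084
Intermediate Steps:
n = -18280 (n = -197322 + 179042 = -18280)
z(g) = 1
b(-480)/469867 + t(z(-11))/n = (-4 - 480)/469867 + (-259 + 1)/(-18280) = -484*1/469867 - 258*(-1/18280) = -484/469867 + 129/9140 = 56189083/4294584380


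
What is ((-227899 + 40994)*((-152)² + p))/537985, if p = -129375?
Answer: 3972516251/107597 ≈ 36920.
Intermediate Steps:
((-227899 + 40994)*((-152)² + p))/537985 = ((-227899 + 40994)*((-152)² - 129375))/537985 = -186905*(23104 - 129375)*(1/537985) = -186905*(-106271)*(1/537985) = 19862581255*(1/537985) = 3972516251/107597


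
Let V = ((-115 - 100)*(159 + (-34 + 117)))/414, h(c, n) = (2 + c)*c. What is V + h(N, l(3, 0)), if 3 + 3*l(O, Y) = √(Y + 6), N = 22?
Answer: 83281/207 ≈ 402.32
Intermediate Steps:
l(O, Y) = -1 + √(6 + Y)/3 (l(O, Y) = -1 + √(Y + 6)/3 = -1 + √(6 + Y)/3)
h(c, n) = c*(2 + c)
V = -26015/207 (V = -215*(159 + 83)*(1/414) = -215*242*(1/414) = -52030*1/414 = -26015/207 ≈ -125.68)
V + h(N, l(3, 0)) = -26015/207 + 22*(2 + 22) = -26015/207 + 22*24 = -26015/207 + 528 = 83281/207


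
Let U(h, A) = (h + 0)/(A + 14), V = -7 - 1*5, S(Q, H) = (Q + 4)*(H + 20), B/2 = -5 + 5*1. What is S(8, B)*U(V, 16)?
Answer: -96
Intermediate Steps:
B = 0 (B = 2*(-5 + 5*1) = 2*(-5 + 5) = 2*0 = 0)
S(Q, H) = (4 + Q)*(20 + H)
V = -12 (V = -7 - 5 = -12)
U(h, A) = h/(14 + A)
S(8, B)*U(V, 16) = (80 + 4*0 + 20*8 + 0*8)*(-12/(14 + 16)) = (80 + 0 + 160 + 0)*(-12/30) = 240*(-12*1/30) = 240*(-⅖) = -96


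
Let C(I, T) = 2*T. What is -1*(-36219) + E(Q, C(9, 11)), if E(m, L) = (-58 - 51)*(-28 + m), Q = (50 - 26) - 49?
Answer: 41996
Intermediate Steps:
Q = -25 (Q = 24 - 49 = -25)
E(m, L) = 3052 - 109*m (E(m, L) = -109*(-28 + m) = 3052 - 109*m)
-1*(-36219) + E(Q, C(9, 11)) = -1*(-36219) + (3052 - 109*(-25)) = 36219 + (3052 + 2725) = 36219 + 5777 = 41996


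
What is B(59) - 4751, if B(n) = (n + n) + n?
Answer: -4574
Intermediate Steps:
B(n) = 3*n (B(n) = 2*n + n = 3*n)
B(59) - 4751 = 3*59 - 4751 = 177 - 4751 = -4574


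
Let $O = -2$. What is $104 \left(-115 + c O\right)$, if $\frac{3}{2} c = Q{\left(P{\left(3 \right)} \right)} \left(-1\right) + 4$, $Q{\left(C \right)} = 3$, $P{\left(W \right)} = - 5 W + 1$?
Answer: $- \frac{36296}{3} \approx -12099.0$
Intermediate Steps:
$P{\left(W \right)} = 1 - 5 W$
$c = \frac{2}{3}$ ($c = \frac{2 \left(3 \left(-1\right) + 4\right)}{3} = \frac{2 \left(-3 + 4\right)}{3} = \frac{2}{3} \cdot 1 = \frac{2}{3} \approx 0.66667$)
$104 \left(-115 + c O\right) = 104 \left(-115 + \frac{2}{3} \left(-2\right)\right) = 104 \left(-115 - \frac{4}{3}\right) = 104 \left(- \frac{349}{3}\right) = - \frac{36296}{3}$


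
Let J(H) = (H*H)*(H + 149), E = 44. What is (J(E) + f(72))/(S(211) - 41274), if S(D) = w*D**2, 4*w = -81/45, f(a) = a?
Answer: -7474400/1226169 ≈ -6.0957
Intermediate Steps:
J(H) = H**2*(149 + H)
w = -9/20 (w = (-81/45)/4 = (-81*1/45)/4 = (1/4)*(-9/5) = -9/20 ≈ -0.45000)
S(D) = -9*D**2/20
(J(E) + f(72))/(S(211) - 41274) = (44**2*(149 + 44) + 72)/(-9/20*211**2 - 41274) = (1936*193 + 72)/(-9/20*44521 - 41274) = (373648 + 72)/(-400689/20 - 41274) = 373720/(-1226169/20) = 373720*(-20/1226169) = -7474400/1226169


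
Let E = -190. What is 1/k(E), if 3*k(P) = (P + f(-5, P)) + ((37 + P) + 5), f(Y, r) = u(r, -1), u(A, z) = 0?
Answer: -3/338 ≈ -0.0088757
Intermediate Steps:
f(Y, r) = 0
k(P) = 14 + 2*P/3 (k(P) = ((P + 0) + ((37 + P) + 5))/3 = (P + (42 + P))/3 = (42 + 2*P)/3 = 14 + 2*P/3)
1/k(E) = 1/(14 + (2/3)*(-190)) = 1/(14 - 380/3) = 1/(-338/3) = -3/338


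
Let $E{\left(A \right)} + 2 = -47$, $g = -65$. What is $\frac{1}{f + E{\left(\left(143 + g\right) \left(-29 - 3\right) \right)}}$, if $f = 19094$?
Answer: $\frac{1}{19045} \approx 5.2507 \cdot 10^{-5}$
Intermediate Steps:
$E{\left(A \right)} = -49$ ($E{\left(A \right)} = -2 - 47 = -49$)
$\frac{1}{f + E{\left(\left(143 + g\right) \left(-29 - 3\right) \right)}} = \frac{1}{19094 - 49} = \frac{1}{19045}$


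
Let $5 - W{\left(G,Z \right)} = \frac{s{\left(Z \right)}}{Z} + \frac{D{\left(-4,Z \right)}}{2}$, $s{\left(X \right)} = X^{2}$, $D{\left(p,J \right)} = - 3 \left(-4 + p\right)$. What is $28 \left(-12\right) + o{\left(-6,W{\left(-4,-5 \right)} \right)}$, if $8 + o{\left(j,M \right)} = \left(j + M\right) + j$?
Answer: $-358$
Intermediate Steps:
$D{\left(p,J \right)} = 12 - 3 p$
$W{\left(G,Z \right)} = -7 - Z$ ($W{\left(G,Z \right)} = 5 - \left(\frac{Z^{2}}{Z} + \frac{12 - -12}{2}\right) = 5 - \left(Z + \left(12 + 12\right) \frac{1}{2}\right) = 5 - \left(Z + 24 \cdot \frac{1}{2}\right) = 5 - \left(Z + 12\right) = 5 - \left(12 + Z\right) = -7 - Z$)
$o{\left(j,M \right)} = -8 + M + 2 j$ ($o{\left(j,M \right)} = -8 + \left(\left(j + M\right) + j\right) = -8 + \left(\left(M + j\right) + j\right) = -8 + \left(M + 2 j\right) = -8 + M + 2 j$)
$28 \left(-12\right) + o{\left(-6,W{\left(-4,-5 \right)} \right)} = 28 \left(-12\right) - 22 = -336 - 22 = -358$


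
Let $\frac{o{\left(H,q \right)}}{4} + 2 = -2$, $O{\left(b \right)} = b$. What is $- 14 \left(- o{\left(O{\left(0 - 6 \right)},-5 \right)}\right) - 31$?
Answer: $-255$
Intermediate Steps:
$o{\left(H,q \right)} = -16$ ($o{\left(H,q \right)} = -8 + 4 \left(-2\right) = -8 - 8 = -16$)
$- 14 \left(- o{\left(O{\left(0 - 6 \right)},-5 \right)}\right) - 31 = - 14 \left(\left(-1\right) \left(-16\right)\right) - 31 = \left(-14\right) 16 - 31 = -224 - 31 = -255$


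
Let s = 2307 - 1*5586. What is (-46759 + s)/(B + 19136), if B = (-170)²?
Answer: -25019/24018 ≈ -1.0417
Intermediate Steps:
s = -3279 (s = 2307 - 5586 = -3279)
B = 28900
(-46759 + s)/(B + 19136) = (-46759 - 3279)/(28900 + 19136) = -50038/48036 = -50038*1/48036 = -25019/24018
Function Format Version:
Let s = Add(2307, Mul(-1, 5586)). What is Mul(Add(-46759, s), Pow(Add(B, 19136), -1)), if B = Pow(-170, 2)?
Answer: Rational(-25019, 24018) ≈ -1.0417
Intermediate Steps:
s = -3279 (s = Add(2307, -5586) = -3279)
B = 28900
Mul(Add(-46759, s), Pow(Add(B, 19136), -1)) = Mul(Add(-46759, -3279), Pow(Add(28900, 19136), -1)) = Mul(-50038, Pow(48036, -1)) = Mul(-50038, Rational(1, 48036)) = Rational(-25019, 24018)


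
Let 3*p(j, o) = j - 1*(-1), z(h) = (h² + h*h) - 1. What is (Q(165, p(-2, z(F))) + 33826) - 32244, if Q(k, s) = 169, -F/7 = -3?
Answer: 1751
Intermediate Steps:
F = 21 (F = -7*(-3) = 21)
z(h) = -1 + 2*h² (z(h) = (h² + h²) - 1 = 2*h² - 1 = -1 + 2*h²)
p(j, o) = ⅓ + j/3 (p(j, o) = (j - 1*(-1))/3 = (j + 1)/3 = (1 + j)/3 = ⅓ + j/3)
(Q(165, p(-2, z(F))) + 33826) - 32244 = (169 + 33826) - 32244 = 33995 - 32244 = 1751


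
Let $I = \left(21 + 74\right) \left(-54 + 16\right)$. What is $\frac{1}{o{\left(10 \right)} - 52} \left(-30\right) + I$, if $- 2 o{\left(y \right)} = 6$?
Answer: $- \frac{39704}{11} \approx -3609.5$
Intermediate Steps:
$I = -3610$ ($I = 95 \left(-38\right) = -3610$)
$o{\left(y \right)} = -3$ ($o{\left(y \right)} = \left(- \frac{1}{2}\right) 6 = -3$)
$\frac{1}{o{\left(10 \right)} - 52} \left(-30\right) + I = \frac{1}{-3 - 52} \left(-30\right) - 3610 = \frac{1}{-55} \left(-30\right) - 3610 = \left(- \frac{1}{55}\right) \left(-30\right) - 3610 = \frac{6}{11} - 3610 = - \frac{39704}{11}$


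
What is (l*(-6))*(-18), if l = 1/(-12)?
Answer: -9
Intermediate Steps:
l = -1/12 ≈ -0.083333
(l*(-6))*(-18) = -1/12*(-6)*(-18) = (½)*(-18) = -9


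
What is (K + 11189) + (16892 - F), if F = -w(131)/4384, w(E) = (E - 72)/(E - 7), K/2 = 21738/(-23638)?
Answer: 180408538482537/6424997504 ≈ 28079.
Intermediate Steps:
K = -21738/11819 (K = 2*(21738/(-23638)) = 2*(21738*(-1/23638)) = 2*(-10869/11819) = -21738/11819 ≈ -1.8392)
w(E) = (-72 + E)/(-7 + E)
F = -59/543616 (F = -(-72 + 131)/(-7 + 131)/4384 = -59/124/4384 = -(1/124)*59/4384 = -59/(124*4384) = -1*59/543616 = -59/543616 ≈ -0.00010853)
(K + 11189) + (16892 - F) = (-21738/11819 + 11189) + (16892 - 1*(-59/543616)) = 132221053/11819 + (16892 + 59/543616) = 132221053/11819 + 9182761531/543616 = 180408538482537/6424997504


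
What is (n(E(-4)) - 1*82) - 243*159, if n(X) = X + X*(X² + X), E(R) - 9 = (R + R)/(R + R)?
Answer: -37609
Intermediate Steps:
E(R) = 10 (E(R) = 9 + (R + R)/(R + R) = 9 + (2*R)/((2*R)) = 9 + (2*R)*(1/(2*R)) = 9 + 1 = 10)
n(X) = X + X*(X + X²)
(n(E(-4)) - 1*82) - 243*159 = (10*(1 + 10 + 10²) - 1*82) - 243*159 = (10*(1 + 10 + 100) - 82) - 38637 = (10*111 - 82) - 38637 = (1110 - 82) - 38637 = 1028 - 38637 = -37609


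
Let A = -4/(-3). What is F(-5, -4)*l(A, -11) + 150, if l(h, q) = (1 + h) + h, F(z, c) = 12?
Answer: 194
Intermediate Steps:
A = 4/3 (A = -4*(-⅓) = 4/3 ≈ 1.3333)
l(h, q) = 1 + 2*h
F(-5, -4)*l(A, -11) + 150 = 12*(1 + 2*(4/3)) + 150 = 12*(1 + 8/3) + 150 = 12*(11/3) + 150 = 44 + 150 = 194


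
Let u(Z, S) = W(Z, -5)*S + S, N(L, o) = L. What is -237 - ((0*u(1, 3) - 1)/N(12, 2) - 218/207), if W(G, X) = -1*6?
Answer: -195295/828 ≈ -235.86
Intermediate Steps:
W(G, X) = -6
u(Z, S) = -5*S (u(Z, S) = -6*S + S = -5*S)
-237 - ((0*u(1, 3) - 1)/N(12, 2) - 218/207) = -237 - ((0*(-5*3) - 1)/12 - 218/207) = -237 - ((0*(-15) - 1)*(1/12) - 218*1/207) = -237 - ((0 - 1)*(1/12) - 218/207) = -237 - (-1*1/12 - 218/207) = -237 - (-1/12 - 218/207) = -237 - 1*(-941/828) = -237 + 941/828 = -195295/828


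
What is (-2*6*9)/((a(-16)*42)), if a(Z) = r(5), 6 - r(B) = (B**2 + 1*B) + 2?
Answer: 9/91 ≈ 0.098901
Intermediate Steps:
r(B) = 4 - B - B**2 (r(B) = 6 - ((B**2 + 1*B) + 2) = 6 - ((B**2 + B) + 2) = 6 - ((B + B**2) + 2) = 6 - (2 + B + B**2) = 6 + (-2 - B - B**2) = 4 - B - B**2)
a(Z) = -26 (a(Z) = 4 - 1*5 - 1*5**2 = 4 - 5 - 1*25 = 4 - 5 - 25 = -26)
(-2*6*9)/((a(-16)*42)) = (-2*6*9)/((-26*42)) = -12*9/(-1092) = -108*(-1/1092) = 9/91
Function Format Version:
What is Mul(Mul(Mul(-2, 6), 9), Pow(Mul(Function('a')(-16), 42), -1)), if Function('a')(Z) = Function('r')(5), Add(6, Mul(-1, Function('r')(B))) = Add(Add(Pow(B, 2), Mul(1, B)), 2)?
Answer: Rational(9, 91) ≈ 0.098901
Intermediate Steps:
Function('r')(B) = Add(4, Mul(-1, B), Mul(-1, Pow(B, 2))) (Function('r')(B) = Add(6, Mul(-1, Add(Add(Pow(B, 2), Mul(1, B)), 2))) = Add(6, Mul(-1, Add(Add(Pow(B, 2), B), 2))) = Add(6, Mul(-1, Add(Add(B, Pow(B, 2)), 2))) = Add(6, Mul(-1, Add(2, B, Pow(B, 2)))) = Add(6, Add(-2, Mul(-1, B), Mul(-1, Pow(B, 2)))) = Add(4, Mul(-1, B), Mul(-1, Pow(B, 2))))
Function('a')(Z) = -26 (Function('a')(Z) = Add(4, Mul(-1, 5), Mul(-1, Pow(5, 2))) = Add(4, -5, Mul(-1, 25)) = Add(4, -5, -25) = -26)
Mul(Mul(Mul(-2, 6), 9), Pow(Mul(Function('a')(-16), 42), -1)) = Mul(Mul(Mul(-2, 6), 9), Pow(Mul(-26, 42), -1)) = Mul(Mul(-12, 9), Pow(-1092, -1)) = Mul(-108, Rational(-1, 1092)) = Rational(9, 91)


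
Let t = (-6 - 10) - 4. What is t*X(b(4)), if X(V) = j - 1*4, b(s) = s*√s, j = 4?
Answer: 0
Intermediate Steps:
b(s) = s^(3/2)
X(V) = 0 (X(V) = 4 - 1*4 = 4 - 4 = 0)
t = -20 (t = -16 - 4 = -20)
t*X(b(4)) = -20*0 = 0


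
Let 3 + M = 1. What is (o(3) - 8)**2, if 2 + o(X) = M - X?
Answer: 225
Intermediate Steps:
M = -2 (M = -3 + 1 = -2)
o(X) = -4 - X (o(X) = -2 + (-2 - X) = -4 - X)
(o(3) - 8)**2 = ((-4 - 1*3) - 8)**2 = ((-4 - 3) - 8)**2 = (-7 - 8)**2 = (-15)**2 = 225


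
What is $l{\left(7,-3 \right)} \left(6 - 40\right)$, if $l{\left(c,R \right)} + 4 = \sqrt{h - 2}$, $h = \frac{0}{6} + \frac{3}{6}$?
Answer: $136 - 17 i \sqrt{6} \approx 136.0 - 41.641 i$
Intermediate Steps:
$h = \frac{1}{2}$ ($h = 0 \cdot \frac{1}{6} + 3 \cdot \frac{1}{6} = 0 + \frac{1}{2} = \frac{1}{2} \approx 0.5$)
$l{\left(c,R \right)} = -4 + \frac{i \sqrt{6}}{2}$ ($l{\left(c,R \right)} = -4 + \sqrt{\frac{1}{2} - 2} = -4 + \sqrt{- \frac{3}{2}} = -4 + \frac{i \sqrt{6}}{2}$)
$l{\left(7,-3 \right)} \left(6 - 40\right) = \left(-4 + \frac{i \sqrt{6}}{2}\right) \left(6 - 40\right) = \left(-4 + \frac{i \sqrt{6}}{2}\right) \left(-34\right) = 136 - 17 i \sqrt{6}$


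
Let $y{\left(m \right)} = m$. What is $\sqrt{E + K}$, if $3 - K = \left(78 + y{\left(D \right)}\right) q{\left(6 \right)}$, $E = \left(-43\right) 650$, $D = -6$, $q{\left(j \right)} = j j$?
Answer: $i \sqrt{30539} \approx 174.75 i$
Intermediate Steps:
$q{\left(j \right)} = j^{2}$
$E = -27950$
$K = -2589$ ($K = 3 - \left(78 - 6\right) 6^{2} = 3 - 72 \cdot 36 = 3 - 2592 = -2589$)
$\sqrt{E + K} = \sqrt{-27950 - 2589} = \sqrt{-30539} = i \sqrt{30539}$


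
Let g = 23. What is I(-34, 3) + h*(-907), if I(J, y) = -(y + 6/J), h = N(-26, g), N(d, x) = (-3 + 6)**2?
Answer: -138819/17 ≈ -8165.8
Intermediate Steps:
N(d, x) = 9 (N(d, x) = 3**2 = 9)
h = 9
I(J, y) = -y - 6/J
I(-34, 3) + h*(-907) = (-1*3 - 6/(-34)) + 9*(-907) = (-3 - 6*(-1/34)) - 8163 = (-3 + 3/17) - 8163 = -48/17 - 8163 = -138819/17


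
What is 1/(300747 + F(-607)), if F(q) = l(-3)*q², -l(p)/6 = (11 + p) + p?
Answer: -1/10752723 ≈ -9.3000e-8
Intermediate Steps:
l(p) = -66 - 12*p (l(p) = -6*((11 + p) + p) = -6*(11 + 2*p) = -66 - 12*p)
F(q) = -30*q² (F(q) = (-66 - 12*(-3))*q² = (-66 + 36)*q² = -30*q²)
1/(300747 + F(-607)) = 1/(300747 - 30*(-607)²) = 1/(300747 - 30*368449) = 1/(300747 - 11053470) = 1/(-10752723) = -1/10752723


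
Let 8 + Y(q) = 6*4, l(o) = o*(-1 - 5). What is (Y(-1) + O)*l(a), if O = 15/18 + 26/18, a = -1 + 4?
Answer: -329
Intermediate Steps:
a = 3
l(o) = -6*o (l(o) = o*(-6) = -6*o)
O = 41/18 (O = 15*(1/18) + 26*(1/18) = ⅚ + 13/9 = 41/18 ≈ 2.2778)
Y(q) = 16 (Y(q) = -8 + 6*4 = -8 + 24 = 16)
(Y(-1) + O)*l(a) = (16 + 41/18)*(-6*3) = (329/18)*(-18) = -329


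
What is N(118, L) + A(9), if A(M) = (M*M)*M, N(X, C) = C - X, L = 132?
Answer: 743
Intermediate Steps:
A(M) = M³ (A(M) = M²*M = M³)
N(118, L) + A(9) = (132 - 1*118) + 9³ = (132 - 118) + 729 = 14 + 729 = 743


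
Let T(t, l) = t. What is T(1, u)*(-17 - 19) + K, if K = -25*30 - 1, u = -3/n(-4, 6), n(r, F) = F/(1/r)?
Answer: -787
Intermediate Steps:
n(r, F) = F*r
u = ⅛ (u = -3/(6*(-4)) = -3/(-24) = -3*(-1/24) = ⅛ ≈ 0.12500)
K = -751 (K = -750 - 1 = -751)
T(1, u)*(-17 - 19) + K = 1*(-17 - 19) - 751 = 1*(-36) - 751 = -36 - 751 = -787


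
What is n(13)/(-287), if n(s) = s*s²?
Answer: -2197/287 ≈ -7.6551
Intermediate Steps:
n(s) = s³
n(13)/(-287) = 13³/(-287) = 2197*(-1/287) = -2197/287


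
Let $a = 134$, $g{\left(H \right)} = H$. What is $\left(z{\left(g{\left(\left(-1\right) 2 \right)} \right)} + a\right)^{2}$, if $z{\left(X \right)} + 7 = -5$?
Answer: $14884$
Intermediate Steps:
$z{\left(X \right)} = -12$ ($z{\left(X \right)} = -7 - 5 = -12$)
$\left(z{\left(g{\left(\left(-1\right) 2 \right)} \right)} + a\right)^{2} = \left(-12 + 134\right)^{2} = 122^{2} = 14884$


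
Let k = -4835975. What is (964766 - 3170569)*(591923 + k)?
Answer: 9361542633756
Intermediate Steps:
(964766 - 3170569)*(591923 + k) = (964766 - 3170569)*(591923 - 4835975) = -2205803*(-4244052) = 9361542633756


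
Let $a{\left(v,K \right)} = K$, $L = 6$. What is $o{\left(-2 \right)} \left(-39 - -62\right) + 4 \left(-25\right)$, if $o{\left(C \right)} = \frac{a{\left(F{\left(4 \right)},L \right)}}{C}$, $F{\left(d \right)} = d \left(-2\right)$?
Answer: $-169$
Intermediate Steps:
$F{\left(d \right)} = - 2 d$
$o{\left(C \right)} = \frac{6}{C}$
$o{\left(-2 \right)} \left(-39 - -62\right) + 4 \left(-25\right) = \frac{6}{-2} \left(-39 - -62\right) + 4 \left(-25\right) = 6 \left(- \frac{1}{2}\right) \left(-39 + 62\right) - 100 = \left(-3\right) 23 - 100 = -69 - 100 = -169$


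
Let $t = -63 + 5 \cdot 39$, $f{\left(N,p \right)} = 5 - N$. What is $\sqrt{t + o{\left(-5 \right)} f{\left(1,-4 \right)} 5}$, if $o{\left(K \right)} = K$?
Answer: $4 \sqrt{2} \approx 5.6569$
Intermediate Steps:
$t = 132$ ($t = -63 + 195 = 132$)
$\sqrt{t + o{\left(-5 \right)} f{\left(1,-4 \right)} 5} = \sqrt{132 - 5 \left(5 - 1\right) 5} = \sqrt{132 - 5 \cdot 4 \cdot 5} = \sqrt{132 - 100} = \sqrt{32} = 4 \sqrt{2}$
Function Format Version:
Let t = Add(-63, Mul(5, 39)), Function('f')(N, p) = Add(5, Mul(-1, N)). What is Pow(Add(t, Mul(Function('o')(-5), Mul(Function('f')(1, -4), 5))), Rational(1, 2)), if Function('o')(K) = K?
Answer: Mul(4, Pow(2, Rational(1, 2))) ≈ 5.6569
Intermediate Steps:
t = 132 (t = Add(-63, 195) = 132)
Pow(Add(t, Mul(Function('o')(-5), Mul(Function('f')(1, -4), 5))), Rational(1, 2)) = Pow(Add(132, Mul(-5, Mul(Add(5, Mul(-1, 1)), 5))), Rational(1, 2)) = Pow(Add(132, Mul(-5, Mul(Add(5, -1), 5))), Rational(1, 2)) = Pow(Add(132, Mul(-5, Mul(4, 5))), Rational(1, 2)) = Pow(Add(132, Mul(-5, 20)), Rational(1, 2)) = Pow(Add(132, -100), Rational(1, 2)) = Pow(32, Rational(1, 2)) = Mul(4, Pow(2, Rational(1, 2)))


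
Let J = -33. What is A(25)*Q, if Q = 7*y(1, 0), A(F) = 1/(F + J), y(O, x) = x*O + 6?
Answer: -21/4 ≈ -5.2500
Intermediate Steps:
y(O, x) = 6 + O*x (y(O, x) = O*x + 6 = 6 + O*x)
A(F) = 1/(-33 + F) (A(F) = 1/(F - 33) = 1/(-33 + F))
Q = 42 (Q = 7*(6 + 1*0) = 7*(6 + 0) = 7*6 = 42)
A(25)*Q = 42/(-33 + 25) = 42/(-8) = -1/8*42 = -21/4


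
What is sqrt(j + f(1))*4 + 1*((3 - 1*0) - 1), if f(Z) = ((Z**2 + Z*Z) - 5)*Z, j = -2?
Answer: 2 + 4*I*sqrt(5) ≈ 2.0 + 8.9443*I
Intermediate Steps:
f(Z) = Z*(-5 + 2*Z**2) (f(Z) = ((Z**2 + Z**2) - 5)*Z = (2*Z**2 - 5)*Z = (-5 + 2*Z**2)*Z = Z*(-5 + 2*Z**2))
sqrt(j + f(1))*4 + 1*((3 - 1*0) - 1) = sqrt(-2 + 1*(-5 + 2*1**2))*4 + 1*((3 - 1*0) - 1) = sqrt(-2 + 1*(-5 + 2*1))*4 + 1*((3 + 0) - 1) = sqrt(-2 + 1*(-5 + 2))*4 + 1*(3 - 1) = sqrt(-2 + 1*(-3))*4 + 1*2 = sqrt(-2 - 3)*4 + 2 = sqrt(-5)*4 + 2 = (I*sqrt(5))*4 + 2 = 4*I*sqrt(5) + 2 = 2 + 4*I*sqrt(5)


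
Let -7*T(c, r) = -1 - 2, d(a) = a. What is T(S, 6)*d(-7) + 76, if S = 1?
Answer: 73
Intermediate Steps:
T(c, r) = 3/7 (T(c, r) = -(-1 - 2)/7 = -⅐*(-3) = 3/7)
T(S, 6)*d(-7) + 76 = (3/7)*(-7) + 76 = -3 + 76 = 73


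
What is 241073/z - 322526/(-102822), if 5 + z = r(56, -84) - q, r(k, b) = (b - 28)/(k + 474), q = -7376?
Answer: 514192352416/14345571207 ≈ 35.843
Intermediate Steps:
r(k, b) = (-28 + b)/(474 + k)
z = 1953259/265 (z = -5 + ((-28 - 84)/(474 + 56) - 1*(-7376)) = -5 + (-112/530 + 7376) = -5 + ((1/530)*(-112) + 7376) = -5 + (-56/265 + 7376) = -5 + 1954584/265 = 1953259/265 ≈ 7370.8)
241073/z - 322526/(-102822) = 241073/(1953259/265) - 322526/(-102822) = 241073*(265/1953259) - 322526*(-1/102822) = 9126335/279037 + 161263/51411 = 514192352416/14345571207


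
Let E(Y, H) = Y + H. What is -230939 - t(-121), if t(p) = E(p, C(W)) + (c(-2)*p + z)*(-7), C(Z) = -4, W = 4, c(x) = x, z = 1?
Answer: -229113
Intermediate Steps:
E(Y, H) = H + Y
t(p) = -11 + 15*p (t(p) = (-4 + p) + (-2*p + 1)*(-7) = (-4 + p) + (1 - 2*p)*(-7) = (-4 + p) + (-7 + 14*p) = -11 + 15*p)
-230939 - t(-121) = -230939 - (-11 + 15*(-121)) = -230939 - (-11 - 1815) = -230939 - 1*(-1826) = -230939 + 1826 = -229113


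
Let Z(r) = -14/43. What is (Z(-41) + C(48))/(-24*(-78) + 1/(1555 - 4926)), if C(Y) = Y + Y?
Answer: 13868294/271351973 ≈ 0.051108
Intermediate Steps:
C(Y) = 2*Y
Z(r) = -14/43 (Z(r) = -14*1/43 = -14/43)
(Z(-41) + C(48))/(-24*(-78) + 1/(1555 - 4926)) = (-14/43 + 2*48)/(-24*(-78) + 1/(1555 - 4926)) = (-14/43 + 96)/(1872 + 1/(-3371)) = 4114/(43*(1872 - 1/3371)) = 4114/(43*(6310511/3371)) = (4114/43)*(3371/6310511) = 13868294/271351973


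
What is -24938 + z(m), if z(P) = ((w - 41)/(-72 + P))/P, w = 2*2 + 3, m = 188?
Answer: -271923969/10904 ≈ -24938.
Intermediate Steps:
w = 7 (w = 4 + 3 = 7)
z(P) = -34/(P*(-72 + P)) (z(P) = ((7 - 41)/(-72 + P))/P = (-34/(-72 + P))/P = -34/(P*(-72 + P)))
-24938 + z(m) = -24938 - 34/(188*(-72 + 188)) = -24938 - 34*1/188/116 = -24938 - 34*1/188*1/116 = -24938 - 17/10904 = -271923969/10904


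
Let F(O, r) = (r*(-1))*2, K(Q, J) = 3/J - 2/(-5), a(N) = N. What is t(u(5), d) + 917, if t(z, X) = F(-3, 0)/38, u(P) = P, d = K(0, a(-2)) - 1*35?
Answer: 917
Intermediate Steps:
K(Q, J) = ⅖ + 3/J (K(Q, J) = 3/J - 2*(-⅕) = 3/J + ⅖ = ⅖ + 3/J)
d = -361/10 (d = (⅖ + 3/(-2)) - 1*35 = (⅖ + 3*(-½)) - 35 = (⅖ - 3/2) - 35 = -11/10 - 35 = -361/10 ≈ -36.100)
F(O, r) = -2*r (F(O, r) = -r*2 = -2*r)
t(z, X) = 0 (t(z, X) = -2*0/38 = 0*(1/38) = 0)
t(u(5), d) + 917 = 0 + 917 = 917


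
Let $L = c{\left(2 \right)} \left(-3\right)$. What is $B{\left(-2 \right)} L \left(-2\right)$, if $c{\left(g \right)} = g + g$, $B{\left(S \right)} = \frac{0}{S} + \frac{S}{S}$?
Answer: $24$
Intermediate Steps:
$B{\left(S \right)} = 1$ ($B{\left(S \right)} = 0 + 1 = 1$)
$c{\left(g \right)} = 2 g$
$L = -12$ ($L = 2 \cdot 2 \left(-3\right) = 4 \left(-3\right) = -12$)
$B{\left(-2 \right)} L \left(-2\right) = 1 \left(-12\right) \left(-2\right) = \left(-12\right) \left(-2\right) = 24$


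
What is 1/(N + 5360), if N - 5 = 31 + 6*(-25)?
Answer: 1/5246 ≈ 0.00019062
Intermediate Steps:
N = -114 (N = 5 + (31 + 6*(-25)) = 5 + (31 - 150) = 5 - 119 = -114)
1/(N + 5360) = 1/(-114 + 5360) = 1/5246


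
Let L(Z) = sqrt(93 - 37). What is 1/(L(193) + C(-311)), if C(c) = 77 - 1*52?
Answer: 25/569 - 2*sqrt(14)/569 ≈ 0.030785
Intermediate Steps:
L(Z) = 2*sqrt(14) (L(Z) = sqrt(56) = 2*sqrt(14))
C(c) = 25 (C(c) = 77 - 52 = 25)
1/(L(193) + C(-311)) = 1/(2*sqrt(14) + 25) = 1/(25 + 2*sqrt(14))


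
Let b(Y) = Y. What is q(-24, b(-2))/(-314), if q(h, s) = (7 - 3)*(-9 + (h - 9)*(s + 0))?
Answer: -114/157 ≈ -0.72611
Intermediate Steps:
q(h, s) = -36 + 4*s*(-9 + h) (q(h, s) = 4*(-9 + (-9 + h)*s) = 4*(-9 + s*(-9 + h)) = -36 + 4*s*(-9 + h))
q(-24, b(-2))/(-314) = (-36 - 36*(-2) + 4*(-24)*(-2))/(-314) = (-36 + 72 + 192)*(-1/314) = 228*(-1/314) = -114/157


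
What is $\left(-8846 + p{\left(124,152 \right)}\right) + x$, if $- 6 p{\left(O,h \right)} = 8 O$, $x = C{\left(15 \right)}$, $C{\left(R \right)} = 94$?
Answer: $- \frac{26752}{3} \approx -8917.3$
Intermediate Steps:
$x = 94$
$p{\left(O,h \right)} = - \frac{4 O}{3}$ ($p{\left(O,h \right)} = - \frac{8 O}{6} = - \frac{4 O}{3}$)
$\left(-8846 + p{\left(124,152 \right)}\right) + x = \left(-8846 - \frac{496}{3}\right) + 94 = - \frac{27034}{3} + 94 = - \frac{26752}{3}$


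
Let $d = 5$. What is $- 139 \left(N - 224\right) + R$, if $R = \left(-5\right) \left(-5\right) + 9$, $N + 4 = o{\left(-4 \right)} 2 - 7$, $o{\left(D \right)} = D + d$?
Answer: $32421$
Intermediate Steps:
$o{\left(D \right)} = 5 + D$ ($o{\left(D \right)} = D + 5 = 5 + D$)
$N = -9$ ($N = -4 - \left(7 - \left(5 - 4\right) 2\right) = -4 + \left(1 \cdot 2 - 7\right) = -4 + \left(2 - 7\right) = -4 - 5 = -9$)
$R = 34$ ($R = 25 + 9 = 34$)
$- 139 \left(N - 224\right) + R = - 139 \left(-9 - 224\right) + 34 = \left(-139\right) \left(-233\right) + 34 = 32387 + 34 = 32421$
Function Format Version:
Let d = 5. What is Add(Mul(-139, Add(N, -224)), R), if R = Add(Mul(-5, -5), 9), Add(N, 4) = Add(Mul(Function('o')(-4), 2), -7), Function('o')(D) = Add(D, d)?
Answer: 32421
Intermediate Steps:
Function('o')(D) = Add(5, D) (Function('o')(D) = Add(D, 5) = Add(5, D))
N = -9 (N = Add(-4, Add(Mul(Add(5, -4), 2), -7)) = Add(-4, Add(Mul(1, 2), -7)) = Add(-4, Add(2, -7)) = Add(-4, -5) = -9)
R = 34 (R = Add(25, 9) = 34)
Add(Mul(-139, Add(N, -224)), R) = Add(Mul(-139, Add(-9, -224)), 34) = Add(Mul(-139, -233), 34) = Add(32387, 34) = 32421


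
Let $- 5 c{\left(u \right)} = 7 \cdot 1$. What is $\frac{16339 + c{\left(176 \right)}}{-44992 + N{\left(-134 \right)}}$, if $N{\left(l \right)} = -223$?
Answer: $- \frac{81688}{226075} \approx -0.36133$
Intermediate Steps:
$c{\left(u \right)} = - \frac{7}{5}$ ($c{\left(u \right)} = - \frac{7 \cdot 1}{5} = \left(- \frac{1}{5}\right) 7 = - \frac{7}{5}$)
$\frac{16339 + c{\left(176 \right)}}{-44992 + N{\left(-134 \right)}} = \frac{16339 - \frac{7}{5}}{-44992 - 223} = \frac{81688}{5 \left(-45215\right)} = \frac{81688}{5} \left(- \frac{1}{45215}\right) = - \frac{81688}{226075}$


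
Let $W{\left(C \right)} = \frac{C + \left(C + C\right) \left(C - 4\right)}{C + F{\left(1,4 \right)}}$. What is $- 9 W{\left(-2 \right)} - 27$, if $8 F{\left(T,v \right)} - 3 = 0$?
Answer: $\frac{1233}{13} \approx 94.846$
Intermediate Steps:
$F{\left(T,v \right)} = \frac{3}{8}$ ($F{\left(T,v \right)} = \frac{3}{8} + \frac{1}{8} \cdot 0 = \frac{3}{8} + 0 = \frac{3}{8}$)
$W{\left(C \right)} = \frac{C + 2 C \left(-4 + C\right)}{\frac{3}{8} + C}$ ($W{\left(C \right)} = \frac{C + \left(C + C\right) \left(C - 4\right)}{C + \frac{3}{8}} = \frac{C + 2 C \left(-4 + C\right)}{\frac{3}{8} + C}$)
$- 9 W{\left(-2 \right)} - 27 = - 9 \cdot 8 \left(-2\right) \frac{1}{3 + 8 \left(-2\right)} \left(-7 + 2 \left(-2\right)\right) - 27 = - 9 \cdot 8 \left(-2\right) \frac{1}{3 - 16} \left(-7 - 4\right) - 27 = - 9 \cdot 8 \left(-2\right) \frac{1}{-13} \left(-11\right) - 27 = - 9 \cdot 8 \left(-2\right) \left(- \frac{1}{13}\right) \left(-11\right) - 27 = \left(-9\right) \left(- \frac{176}{13}\right) - 27 = \frac{1584}{13} - 27 = \frac{1233}{13}$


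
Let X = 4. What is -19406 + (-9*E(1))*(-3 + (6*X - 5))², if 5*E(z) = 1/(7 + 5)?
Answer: -97222/5 ≈ -19444.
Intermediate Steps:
E(z) = 1/60 (E(z) = 1/(5*(7 + 5)) = (⅕)/12 = (⅕)*(1/12) = 1/60)
-19406 + (-9*E(1))*(-3 + (6*X - 5))² = -19406 + (-9*1/60)*(-3 + (6*4 - 5))² = -19406 - 3*(-3 + (24 - 5))²/20 = -19406 - 3*(-3 + 19)²/20 = -19406 - 3/20*16² = -19406 - 3/20*256 = -19406 - 192/5 = -97222/5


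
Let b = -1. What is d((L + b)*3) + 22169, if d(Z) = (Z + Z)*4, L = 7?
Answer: 22313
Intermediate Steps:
d(Z) = 8*Z (d(Z) = (2*Z)*4 = 8*Z)
d((L + b)*3) + 22169 = 8*((7 - 1)*3) + 22169 = 8*(6*3) + 22169 = 8*18 + 22169 = 144 + 22169 = 22313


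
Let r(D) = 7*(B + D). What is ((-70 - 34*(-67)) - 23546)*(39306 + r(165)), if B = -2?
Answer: -863058086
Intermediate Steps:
r(D) = -14 + 7*D (r(D) = 7*(-2 + D) = -14 + 7*D)
((-70 - 34*(-67)) - 23546)*(39306 + r(165)) = ((-70 - 34*(-67)) - 23546)*(39306 + (-14 + 7*165)) = ((-70 + 2278) - 23546)*(39306 + (-14 + 1155)) = (2208 - 23546)*(39306 + 1141) = -21338*40447 = -863058086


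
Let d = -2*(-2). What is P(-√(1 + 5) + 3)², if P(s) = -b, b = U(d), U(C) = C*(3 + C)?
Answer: 784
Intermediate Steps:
d = 4
b = 28 (b = 4*(3 + 4) = 4*7 = 28)
P(s) = -28 (P(s) = -1*28 = -28)
P(-√(1 + 5) + 3)² = (-28)² = 784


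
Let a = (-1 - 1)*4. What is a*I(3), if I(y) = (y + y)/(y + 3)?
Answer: -8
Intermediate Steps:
a = -8 (a = -2*4 = -8)
I(y) = 2*y/(3 + y) (I(y) = (2*y)/(3 + y) = 2*y/(3 + y))
a*I(3) = -16*3/(3 + 3) = -16*3/6 = -8*1 = -8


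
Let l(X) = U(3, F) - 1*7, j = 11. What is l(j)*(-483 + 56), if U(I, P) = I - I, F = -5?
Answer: 2989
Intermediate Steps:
U(I, P) = 0
l(X) = -7 (l(X) = 0 - 1*7 = 0 - 7 = -7)
l(j)*(-483 + 56) = -7*(-483 + 56) = -7*(-427) = 2989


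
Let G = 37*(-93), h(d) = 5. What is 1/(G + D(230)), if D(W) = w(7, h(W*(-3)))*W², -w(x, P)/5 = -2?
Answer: 1/525559 ≈ 1.9027e-6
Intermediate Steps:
w(x, P) = 10 (w(x, P) = -5*(-2) = 10)
G = -3441
D(W) = 10*W²
1/(G + D(230)) = 1/(-3441 + 10*230²) = 1/(-3441 + 10*52900) = 1/(-3441 + 529000) = 1/525559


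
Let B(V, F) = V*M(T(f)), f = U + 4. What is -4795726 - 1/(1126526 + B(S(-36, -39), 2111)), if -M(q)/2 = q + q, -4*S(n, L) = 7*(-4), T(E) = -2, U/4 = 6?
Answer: -5402778588533/1126582 ≈ -4.7957e+6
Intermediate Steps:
U = 24 (U = 4*6 = 24)
f = 28 (f = 24 + 4 = 28)
S(n, L) = 7 (S(n, L) = -7*(-4)/4 = -¼*(-28) = 7)
M(q) = -4*q (M(q) = -2*(q + q) = -4*q)
B(V, F) = 8*V (B(V, F) = V*(-4*(-2)) = V*8 = 8*V)
-4795726 - 1/(1126526 + B(S(-36, -39), 2111)) = -4795726 - 1/(1126526 + 8*7) = -4795726 - 1/(1126526 + 56) = -4795726 - 1/1126582 = -5402778588533/1126582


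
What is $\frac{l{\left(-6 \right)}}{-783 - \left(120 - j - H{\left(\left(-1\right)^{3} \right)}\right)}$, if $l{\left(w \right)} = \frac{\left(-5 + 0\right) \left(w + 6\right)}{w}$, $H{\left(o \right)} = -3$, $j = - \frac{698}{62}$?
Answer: $0$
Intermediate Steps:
$j = - \frac{349}{31}$ ($j = \left(-698\right) \frac{1}{62} = - \frac{349}{31} \approx -11.258$)
$l{\left(w \right)} = \frac{-30 - 5 w}{w}$ ($l{\left(w \right)} = \frac{\left(-5\right) \left(6 + w\right)}{w} = \frac{-30 - 5 w}{w}$)
$\frac{l{\left(-6 \right)}}{-783 - \left(120 - j - H{\left(\left(-1\right)^{3} \right)}\right)} = \frac{-5 - \frac{30}{-6}}{-783 - \frac{4162}{31}} = \frac{-5 - -5}{-783 - \frac{4162}{31}} = \frac{-5 + 5}{-783 - \frac{4162}{31}} = \frac{0}{- \frac{28435}{31}} = 0 \left(- \frac{31}{28435}\right) = 0$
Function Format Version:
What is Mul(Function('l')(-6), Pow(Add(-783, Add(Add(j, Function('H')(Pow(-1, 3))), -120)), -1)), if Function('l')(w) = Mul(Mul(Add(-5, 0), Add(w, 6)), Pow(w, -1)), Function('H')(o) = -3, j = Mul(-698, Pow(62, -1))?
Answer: 0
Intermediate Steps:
j = Rational(-349, 31) (j = Mul(-698, Rational(1, 62)) = Rational(-349, 31) ≈ -11.258)
Function('l')(w) = Mul(Pow(w, -1), Add(-30, Mul(-5, w))) (Function('l')(w) = Mul(Mul(-5, Add(6, w)), Pow(w, -1)) = Mul(Add(-30, Mul(-5, w)), Pow(w, -1)) = Mul(Pow(w, -1), Add(-30, Mul(-5, w))))
Mul(Function('l')(-6), Pow(Add(-783, Add(Add(j, Function('H')(Pow(-1, 3))), -120)), -1)) = Mul(Add(-5, Mul(-30, Pow(-6, -1))), Pow(Add(-783, Add(Add(Rational(-349, 31), -3), -120)), -1)) = Mul(Add(-5, Mul(-30, Rational(-1, 6))), Pow(Add(-783, Add(Rational(-442, 31), -120)), -1)) = Mul(Add(-5, 5), Pow(Add(-783, Rational(-4162, 31)), -1)) = Mul(0, Pow(Rational(-28435, 31), -1)) = Mul(0, Rational(-31, 28435)) = 0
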